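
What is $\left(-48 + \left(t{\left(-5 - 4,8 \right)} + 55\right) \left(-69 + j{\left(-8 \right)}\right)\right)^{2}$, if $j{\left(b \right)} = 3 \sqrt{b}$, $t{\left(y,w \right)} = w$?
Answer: $19030257 - 3322620 i \sqrt{2} \approx 1.903 \cdot 10^{7} - 4.6989 \cdot 10^{6} i$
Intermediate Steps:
$\left(-48 + \left(t{\left(-5 - 4,8 \right)} + 55\right) \left(-69 + j{\left(-8 \right)}\right)\right)^{2} = \left(-48 + \left(8 + 55\right) \left(-69 + 3 \sqrt{-8}\right)\right)^{2} = \left(-48 + 63 \left(-69 + 3 \cdot 2 i \sqrt{2}\right)\right)^{2} = \left(-48 + 63 \left(-69 + 6 i \sqrt{2}\right)\right)^{2} = \left(-48 - \left(4347 - 378 i \sqrt{2}\right)\right)^{2} = \left(-4395 + 378 i \sqrt{2}\right)^{2}$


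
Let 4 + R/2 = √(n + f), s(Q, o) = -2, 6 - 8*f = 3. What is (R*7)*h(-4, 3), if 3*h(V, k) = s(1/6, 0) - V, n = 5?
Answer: -112/3 + 7*√86/3 ≈ -15.695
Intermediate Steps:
f = 3/8 (f = ¾ - ⅛*3 = ¾ - 3/8 = 3/8 ≈ 0.37500)
h(V, k) = -⅔ - V/3 (h(V, k) = (-2 - V)/3 = -⅔ - V/3)
R = -8 + √86/2 (R = -8 + 2*√(5 + 3/8) = -8 + 2*√(43/8) = -8 + 2*(√86/4) = -8 + √86/2 ≈ -3.3632)
(R*7)*h(-4, 3) = ((-8 + √86/2)*7)*(-⅔ - ⅓*(-4)) = (-56 + 7*√86/2)*(-⅔ + 4/3) = (-56 + 7*√86/2)*(⅔) = -112/3 + 7*√86/3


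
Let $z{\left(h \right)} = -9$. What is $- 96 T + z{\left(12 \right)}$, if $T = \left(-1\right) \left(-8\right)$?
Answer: $-777$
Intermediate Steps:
$T = 8$
$- 96 T + z{\left(12 \right)} = \left(-96\right) 8 - 9 = -768 - 9 = -777$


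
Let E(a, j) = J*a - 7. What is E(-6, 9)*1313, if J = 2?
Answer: -24947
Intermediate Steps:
E(a, j) = -7 + 2*a (E(a, j) = 2*a - 7 = -7 + 2*a)
E(-6, 9)*1313 = (-7 + 2*(-6))*1313 = (-7 - 12)*1313 = -19*1313 = -24947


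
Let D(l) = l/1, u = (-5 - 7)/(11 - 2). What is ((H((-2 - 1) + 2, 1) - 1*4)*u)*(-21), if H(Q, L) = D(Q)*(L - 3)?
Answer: -56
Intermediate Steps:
u = -4/3 (u = -12/9 = -12*⅑ = -4/3 ≈ -1.3333)
D(l) = l (D(l) = l*1 = l)
H(Q, L) = Q*(-3 + L) (H(Q, L) = Q*(L - 3) = Q*(-3 + L))
((H((-2 - 1) + 2, 1) - 1*4)*u)*(-21) = ((((-2 - 1) + 2)*(-3 + 1) - 1*4)*(-4/3))*(-21) = (((-3 + 2)*(-2) - 4)*(-4/3))*(-21) = ((-1*(-2) - 4)*(-4/3))*(-21) = ((2 - 4)*(-4/3))*(-21) = -2*(-4/3)*(-21) = (8/3)*(-21) = -56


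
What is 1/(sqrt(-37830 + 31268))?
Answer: -I*sqrt(6562)/6562 ≈ -0.012345*I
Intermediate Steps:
1/(sqrt(-37830 + 31268)) = 1/(sqrt(-6562)) = 1/(I*sqrt(6562)) = -I*sqrt(6562)/6562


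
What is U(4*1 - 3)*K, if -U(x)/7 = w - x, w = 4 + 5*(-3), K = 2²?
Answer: 336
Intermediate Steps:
K = 4
w = -11 (w = 4 - 15 = -11)
U(x) = 77 + 7*x (U(x) = -7*(-11 - x) = 77 + 7*x)
U(4*1 - 3)*K = (77 + 7*(4*1 - 3))*4 = (77 + 7*(4 - 3))*4 = (77 + 7*1)*4 = (77 + 7)*4 = 84*4 = 336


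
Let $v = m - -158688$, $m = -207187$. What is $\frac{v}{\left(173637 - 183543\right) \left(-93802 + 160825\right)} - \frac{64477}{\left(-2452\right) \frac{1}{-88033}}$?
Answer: $- \frac{171297028959745655}{73997998308} \approx -2.3149 \cdot 10^{6}$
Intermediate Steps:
$v = -48499$ ($v = -207187 - -158688 = -207187 + 158688 = -48499$)
$\frac{v}{\left(173637 - 183543\right) \left(-93802 + 160825\right)} - \frac{64477}{\left(-2452\right) \frac{1}{-88033}} = - \frac{48499}{\left(173637 - 183543\right) \left(-93802 + 160825\right)} - \frac{64477}{\left(-2452\right) \frac{1}{-88033}} = - \frac{48499}{\left(-9906\right) 67023} - \frac{64477}{\left(-2452\right) \left(- \frac{1}{88033}\right)} = - \frac{48499}{-663929838} - \frac{64477}{\frac{2452}{88033}} = \left(-48499\right) \left(- \frac{1}{663929838}\right) - \frac{5676103741}{2452} = \frac{4409}{60357258} - \frac{5676103741}{2452} = - \frac{171297028959745655}{73997998308}$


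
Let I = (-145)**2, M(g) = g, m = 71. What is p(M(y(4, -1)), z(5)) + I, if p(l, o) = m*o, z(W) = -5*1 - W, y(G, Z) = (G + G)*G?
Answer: 20315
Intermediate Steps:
y(G, Z) = 2*G**2 (y(G, Z) = (2*G)*G = 2*G**2)
z(W) = -5 - W
p(l, o) = 71*o
I = 21025
p(M(y(4, -1)), z(5)) + I = 71*(-5 - 1*5) + 21025 = 71*(-5 - 5) + 21025 = 71*(-10) + 21025 = -710 + 21025 = 20315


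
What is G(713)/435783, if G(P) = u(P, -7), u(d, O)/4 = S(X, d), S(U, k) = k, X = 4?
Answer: 2852/435783 ≈ 0.0065445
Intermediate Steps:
u(d, O) = 4*d
G(P) = 4*P
G(713)/435783 = (4*713)/435783 = 2852*(1/435783) = 2852/435783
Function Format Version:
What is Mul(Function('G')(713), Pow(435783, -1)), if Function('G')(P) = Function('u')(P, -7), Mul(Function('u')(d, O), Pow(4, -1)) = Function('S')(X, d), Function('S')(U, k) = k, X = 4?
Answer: Rational(2852, 435783) ≈ 0.0065445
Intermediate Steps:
Function('u')(d, O) = Mul(4, d)
Function('G')(P) = Mul(4, P)
Mul(Function('G')(713), Pow(435783, -1)) = Mul(Mul(4, 713), Pow(435783, -1)) = Mul(2852, Rational(1, 435783)) = Rational(2852, 435783)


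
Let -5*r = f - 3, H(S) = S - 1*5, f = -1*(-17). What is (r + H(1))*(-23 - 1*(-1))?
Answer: 748/5 ≈ 149.60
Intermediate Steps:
f = 17
H(S) = -5 + S (H(S) = S - 5 = -5 + S)
r = -14/5 (r = -(17 - 3)/5 = -1/5*14 = -14/5 ≈ -2.8000)
(r + H(1))*(-23 - 1*(-1)) = (-14/5 + (-5 + 1))*(-23 - 1*(-1)) = (-14/5 - 4)*(-23 + 1) = -34/5*(-22) = 748/5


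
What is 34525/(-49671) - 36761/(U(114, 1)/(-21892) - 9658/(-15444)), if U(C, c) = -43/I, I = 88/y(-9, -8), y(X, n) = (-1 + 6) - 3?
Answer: -47489460517705501/807910388343 ≈ -58781.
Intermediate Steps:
y(X, n) = 2 (y(X, n) = 5 - 3 = 2)
I = 44 (I = 88/2 = 88*(½) = 44)
U(C, c) = -43/44
34525/(-49671) - 36761/(U(114, 1)/(-21892) - 9658/(-15444)) = 34525/(-49671) - 36761/(-43/44/(-21892) - 9658/(-15444)) = 34525*(-1/49671) - 36761/(-43/44*(-1/21892) - 9658*(-1/15444)) = -34525/49671 - 36761/(43/963248 + 439/702) = -34525/49671 - 36761/16265233/26007696 = -34525/49671 - 36761*26007696/16265233 = -34525/49671 - 956068912656/16265233 = -47489460517705501/807910388343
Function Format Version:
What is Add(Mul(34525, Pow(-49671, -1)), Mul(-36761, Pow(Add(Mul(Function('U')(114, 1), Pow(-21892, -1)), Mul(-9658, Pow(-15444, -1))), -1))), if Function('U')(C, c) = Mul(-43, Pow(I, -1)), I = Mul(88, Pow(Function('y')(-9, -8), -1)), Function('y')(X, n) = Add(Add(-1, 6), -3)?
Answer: Rational(-47489460517705501, 807910388343) ≈ -58781.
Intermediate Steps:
Function('y')(X, n) = 2 (Function('y')(X, n) = Add(5, -3) = 2)
I = 44 (I = Mul(88, Pow(2, -1)) = Mul(88, Rational(1, 2)) = 44)
Function('U')(C, c) = Rational(-43, 44) (Function('U')(C, c) = Mul(-43, Pow(44, -1)) = Mul(-43, Rational(1, 44)) = Rational(-43, 44))
Add(Mul(34525, Pow(-49671, -1)), Mul(-36761, Pow(Add(Mul(Function('U')(114, 1), Pow(-21892, -1)), Mul(-9658, Pow(-15444, -1))), -1))) = Add(Mul(34525, Pow(-49671, -1)), Mul(-36761, Pow(Add(Mul(Rational(-43, 44), Pow(-21892, -1)), Mul(-9658, Pow(-15444, -1))), -1))) = Add(Mul(34525, Rational(-1, 49671)), Mul(-36761, Pow(Add(Mul(Rational(-43, 44), Rational(-1, 21892)), Mul(-9658, Rational(-1, 15444))), -1))) = Add(Rational(-34525, 49671), Mul(-36761, Pow(Add(Rational(43, 963248), Rational(439, 702)), -1))) = Add(Rational(-34525, 49671), Mul(-36761, Pow(Rational(16265233, 26007696), -1))) = Add(Rational(-34525, 49671), Mul(-36761, Rational(26007696, 16265233))) = Add(Rational(-34525, 49671), Rational(-956068912656, 16265233)) = Rational(-47489460517705501, 807910388343)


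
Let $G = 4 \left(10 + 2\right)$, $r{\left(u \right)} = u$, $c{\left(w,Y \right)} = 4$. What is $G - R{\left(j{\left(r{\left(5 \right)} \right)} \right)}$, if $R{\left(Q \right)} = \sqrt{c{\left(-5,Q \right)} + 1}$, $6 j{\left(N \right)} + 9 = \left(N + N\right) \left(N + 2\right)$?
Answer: $48 - \sqrt{5} \approx 45.764$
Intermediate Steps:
$G = 48$ ($G = 4 \cdot 12 = 48$)
$j{\left(N \right)} = - \frac{3}{2} + \frac{N \left(2 + N\right)}{3}$ ($j{\left(N \right)} = - \frac{3}{2} + \frac{\left(N + N\right) \left(N + 2\right)}{6} = - \frac{3}{2} + \frac{2 N \left(2 + N\right)}{6} = - \frac{3}{2} + \frac{N \left(2 + N\right)}{3}$)
$R{\left(Q \right)} = \sqrt{5}$ ($R{\left(Q \right)} = \sqrt{4 + 1} = \sqrt{5}$)
$G - R{\left(j{\left(r{\left(5 \right)} \right)} \right)} = 48 - \sqrt{5}$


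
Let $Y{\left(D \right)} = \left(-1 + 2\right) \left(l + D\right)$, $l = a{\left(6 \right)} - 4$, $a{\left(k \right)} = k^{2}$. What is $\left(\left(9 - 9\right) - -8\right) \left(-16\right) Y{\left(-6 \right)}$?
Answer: $-3328$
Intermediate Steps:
$l = 32$ ($l = 6^{2} - 4 = 36 - 4 = 32$)
$Y{\left(D \right)} = 32 + D$ ($Y{\left(D \right)} = \left(-1 + 2\right) \left(32 + D\right) = 1 \left(32 + D\right) = 32 + D$)
$\left(\left(9 - 9\right) - -8\right) \left(-16\right) Y{\left(-6 \right)} = \left(\left(9 - 9\right) - -8\right) \left(-16\right) \left(32 - 6\right) = \left(\left(9 - 9\right) + 8\right) \left(-16\right) 26 = \left(0 + 8\right) \left(-16\right) 26 = 8 \left(-16\right) 26 = \left(-128\right) 26 = -3328$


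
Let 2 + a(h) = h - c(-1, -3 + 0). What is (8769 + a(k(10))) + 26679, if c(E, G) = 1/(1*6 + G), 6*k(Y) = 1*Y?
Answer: 106342/3 ≈ 35447.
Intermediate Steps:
k(Y) = Y/6 (k(Y) = (1*Y)/6 = Y/6)
c(E, G) = 1/(6 + G)
a(h) = -7/3 + h (a(h) = -2 + (h - 1/(6 + (-3 + 0))) = -2 + (h - 1/(6 - 3)) = -2 + (h - 1/3) = -2 + (h - 1*⅓) = -2 + (h - ⅓) = -2 + (-⅓ + h) = -7/3 + h)
(8769 + a(k(10))) + 26679 = (8769 + (-7/3 + (⅙)*10)) + 26679 = (8769 + (-7/3 + 5/3)) + 26679 = (8769 - ⅔) + 26679 = 26305/3 + 26679 = 106342/3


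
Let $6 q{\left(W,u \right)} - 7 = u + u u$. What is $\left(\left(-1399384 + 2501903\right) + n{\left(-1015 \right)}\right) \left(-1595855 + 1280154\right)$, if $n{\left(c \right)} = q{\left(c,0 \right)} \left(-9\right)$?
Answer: $- \frac{696126071917}{2} \approx -3.4806 \cdot 10^{11}$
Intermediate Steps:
$q{\left(W,u \right)} = \frac{7}{6} + \frac{u}{6} + \frac{u^{2}}{6}$ ($q{\left(W,u \right)} = \frac{7}{6} + \frac{u + u u}{6} = \frac{7}{6} + \frac{u + u^{2}}{6} = \frac{7}{6} + \left(\frac{u}{6} + \frac{u^{2}}{6}\right) = \frac{7}{6} + \frac{u}{6} + \frac{u^{2}}{6}$)
$n{\left(c \right)} = - \frac{21}{2}$ ($n{\left(c \right)} = \left(\frac{7}{6} + \frac{1}{6} \cdot 0 + \frac{0^{2}}{6}\right) \left(-9\right) = \left(\frac{7}{6} + 0 + \frac{1}{6} \cdot 0\right) \left(-9\right) = \left(\frac{7}{6} + 0 + 0\right) \left(-9\right) = \frac{7}{6} \left(-9\right) = - \frac{21}{2}$)
$\left(\left(-1399384 + 2501903\right) + n{\left(-1015 \right)}\right) \left(-1595855 + 1280154\right) = \left(\left(-1399384 + 2501903\right) - \frac{21}{2}\right) \left(-1595855 + 1280154\right) = \left(1102519 - \frac{21}{2}\right) \left(-315701\right) = \frac{2205017}{2} \left(-315701\right) = - \frac{696126071917}{2}$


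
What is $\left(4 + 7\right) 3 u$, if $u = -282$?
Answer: $-9306$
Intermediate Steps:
$\left(4 + 7\right) 3 u = \left(4 + 7\right) 3 \left(-282\right) = 11 \cdot 3 \left(-282\right) = 33 \left(-282\right) = -9306$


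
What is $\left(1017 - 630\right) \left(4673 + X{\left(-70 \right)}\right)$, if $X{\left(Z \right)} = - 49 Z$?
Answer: $3135861$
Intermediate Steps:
$\left(1017 - 630\right) \left(4673 + X{\left(-70 \right)}\right) = \left(1017 - 630\right) \left(4673 - -3430\right) = 387 \left(4673 + 3430\right) = 387 \cdot 8103 = 3135861$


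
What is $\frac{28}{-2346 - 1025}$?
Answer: $- \frac{28}{3371} \approx -0.0083061$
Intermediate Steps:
$\frac{28}{-2346 - 1025} = \frac{28}{-3371} = 28 \left(- \frac{1}{3371}\right) = - \frac{28}{3371}$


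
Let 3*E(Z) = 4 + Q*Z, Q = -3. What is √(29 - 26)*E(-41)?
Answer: 127*√3/3 ≈ 73.323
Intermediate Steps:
E(Z) = 4/3 - Z (E(Z) = (4 - 3*Z)/3 = 4/3 - Z)
√(29 - 26)*E(-41) = √(29 - 26)*(4/3 - 1*(-41)) = √3*(4/3 + 41) = √3*(127/3) = 127*√3/3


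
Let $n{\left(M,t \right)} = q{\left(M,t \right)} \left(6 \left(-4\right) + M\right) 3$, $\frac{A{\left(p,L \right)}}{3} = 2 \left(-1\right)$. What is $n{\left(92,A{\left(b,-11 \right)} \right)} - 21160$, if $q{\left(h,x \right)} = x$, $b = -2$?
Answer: $-22384$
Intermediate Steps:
$A{\left(p,L \right)} = -6$ ($A{\left(p,L \right)} = 3 \cdot 2 \left(-1\right) = 3 \left(-2\right) = -6$)
$n{\left(M,t \right)} = 3 t \left(-24 + M\right)$ ($n{\left(M,t \right)} = t \left(6 \left(-4\right) + M\right) 3 = t \left(-24 + M\right) 3 = 3 t \left(-24 + M\right)$)
$n{\left(92,A{\left(b,-11 \right)} \right)} - 21160 = 3 \left(-6\right) \left(-24 + 92\right) - 21160 = 3 \left(-6\right) 68 - 21160 = -1224 - 21160 = -22384$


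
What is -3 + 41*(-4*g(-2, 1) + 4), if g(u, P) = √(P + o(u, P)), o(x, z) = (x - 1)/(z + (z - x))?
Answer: 79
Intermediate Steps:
o(x, z) = (-1 + x)/(-x + 2*z)
g(u, P) = √(P + (1 - u)/(u - 2*P))
-3 + 41*(-4*g(-2, 1) + 4) = -3 + 41*(-4*√(-1 - 2 + 1*(-1*(-2) + 2*1))/√(-1*(-2) + 2*1) + 4) = -3 + 41*(-4*√(-1 - 2 + 1*(2 + 2))/√(2 + 2) + 4) = -3 + 41*(-4*√(-1 - 2 + 1*4)/2 + 4) = -3 + 41*(-4*√(-1 - 2 + 4)/2 + 4) = -3 + 41*(-4*√((¼)*1) + 4) = -3 + 41*(-4*√(¼) + 4) = -3 + 41*(-4*½ + 4) = -3 + 41*(-2 + 4) = -3 + 41*2 = -3 + 82 = 79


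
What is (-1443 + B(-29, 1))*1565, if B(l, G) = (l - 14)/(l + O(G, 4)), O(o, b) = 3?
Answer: -58648375/26 ≈ -2.2557e+6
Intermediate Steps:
B(l, G) = (-14 + l)/(3 + l) (B(l, G) = (l - 14)/(l + 3) = (-14 + l)/(3 + l))
(-1443 + B(-29, 1))*1565 = (-1443 + (-14 - 29)/(3 - 29))*1565 = (-1443 - 43/(-26))*1565 = (-1443 - 1/26*(-43))*1565 = (-1443 + 43/26)*1565 = -37475/26*1565 = -58648375/26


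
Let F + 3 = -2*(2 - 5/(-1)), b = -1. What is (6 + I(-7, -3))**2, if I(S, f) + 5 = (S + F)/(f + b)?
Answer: 49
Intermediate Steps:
F = -17 (F = -3 - 2*(2 - 5/(-1)) = -3 - 2*(2 - 5*(-1)) = -3 - 2*(2 + 5) = -3 - 2*7 = -3 - 14 = -17)
I(S, f) = -5 + (-17 + S)/(-1 + f) (I(S, f) = -5 + (S - 17)/(f - 1) = -5 + (-17 + S)/(-1 + f))
(6 + I(-7, -3))**2 = (6 + (-12 - 7 - 5*(-3))/(-1 - 3))**2 = (6 + (-12 - 7 + 15)/(-4))**2 = (6 - 1/4*(-4))**2 = (6 + 1)**2 = 7**2 = 49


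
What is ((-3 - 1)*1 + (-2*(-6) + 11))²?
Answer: 361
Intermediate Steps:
((-3 - 1)*1 + (-2*(-6) + 11))² = (-4*1 + (12 + 11))² = (-4 + 23)² = 19² = 361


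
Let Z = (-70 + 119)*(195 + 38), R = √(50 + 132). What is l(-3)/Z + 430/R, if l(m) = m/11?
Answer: -3/125587 + 215*√182/91 ≈ 31.874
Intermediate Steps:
l(m) = m/11 (l(m) = m*(1/11) = m/11)
R = √182 ≈ 13.491
Z = 11417 (Z = 49*233 = 11417)
l(-3)/Z + 430/R = ((1/11)*(-3))/11417 + 430/(√182) = -3/11*1/11417 + 430*(√182/182) = -3/125587 + 215*√182/91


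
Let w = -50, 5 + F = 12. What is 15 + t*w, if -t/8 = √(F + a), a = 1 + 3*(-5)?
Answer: 15 + 400*I*√7 ≈ 15.0 + 1058.3*I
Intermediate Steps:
F = 7 (F = -5 + 12 = 7)
a = -14 (a = 1 - 15 = -14)
t = -8*I*√7 (t = -8*√(7 - 14) = -8*I*√7 ≈ -21.166*I)
15 + t*w = 15 - 8*I*√7*(-50) = 15 + 400*I*√7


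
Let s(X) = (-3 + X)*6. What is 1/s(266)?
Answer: 1/1578 ≈ 0.00063371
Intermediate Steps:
s(X) = -18 + 6*X
1/s(266) = 1/(-18 + 6*266) = 1/(-18 + 1596) = 1/1578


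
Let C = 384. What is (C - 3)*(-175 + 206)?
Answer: 11811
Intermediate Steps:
(C - 3)*(-175 + 206) = (384 - 3)*(-175 + 206) = 381*31 = 11811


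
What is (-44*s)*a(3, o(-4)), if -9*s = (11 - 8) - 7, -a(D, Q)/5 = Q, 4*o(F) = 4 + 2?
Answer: 440/3 ≈ 146.67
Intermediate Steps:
o(F) = 3/2 (o(F) = (4 + 2)/4 = (¼)*6 = 3/2)
a(D, Q) = -5*Q
s = 4/9 (s = -((11 - 8) - 7)/9 = -(3 - 7)/9 = -⅑*(-4) = 4/9 ≈ 0.44444)
(-44*s)*a(3, o(-4)) = (-44*4/9)*(-5*3/2) = -176/9*(-15/2) = 440/3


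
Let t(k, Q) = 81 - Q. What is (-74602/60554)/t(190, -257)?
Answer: -37301/10233626 ≈ -0.0036449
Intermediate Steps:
(-74602/60554)/t(190, -257) = (-74602/60554)/(81 - 1*(-257)) = (-74602*1/60554)/(81 + 257) = -37301/30277/338 = -37301/30277*1/338 = -37301/10233626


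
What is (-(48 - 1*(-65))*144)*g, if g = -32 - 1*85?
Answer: 1903824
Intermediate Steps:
g = -117 (g = -32 - 85 = -117)
(-(48 - 1*(-65))*144)*g = (-(48 - 1*(-65))*144)*(-117) = (-(48 + 65)*144)*(-117) = (-1*113*144)*(-117) = -113*144*(-117) = -16272*(-117) = 1903824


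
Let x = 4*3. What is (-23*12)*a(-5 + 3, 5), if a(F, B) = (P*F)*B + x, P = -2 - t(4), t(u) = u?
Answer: -19872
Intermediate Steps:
x = 12
P = -6 (P = -2 - 1*4 = -2 - 4 = -6)
a(F, B) = 12 - 6*B*F (a(F, B) = (-6*F)*B + 12 = -6*B*F + 12 = 12 - 6*B*F)
(-23*12)*a(-5 + 3, 5) = (-23*12)*(12 - 6*5*(-5 + 3)) = -276*(12 - 6*5*(-2)) = -276*(12 + 60) = -276*72 = -19872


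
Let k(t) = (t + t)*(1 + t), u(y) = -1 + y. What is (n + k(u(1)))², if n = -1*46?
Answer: 2116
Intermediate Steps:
n = -46
k(t) = 2*t*(1 + t) (k(t) = (2*t)*(1 + t) = 2*t*(1 + t))
(n + k(u(1)))² = (-46 + 2*(-1 + 1)*(1 + (-1 + 1)))² = (-46 + 2*0*(1 + 0))² = (-46 + 2*0*1)² = (-46 + 0)² = (-46)² = 2116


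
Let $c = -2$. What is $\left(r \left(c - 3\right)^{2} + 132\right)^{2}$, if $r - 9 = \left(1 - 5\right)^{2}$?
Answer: $573049$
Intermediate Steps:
$r = 25$ ($r = 9 + \left(1 - 5\right)^{2} = 9 + \left(-4\right)^{2} = 9 + 16 = 25$)
$\left(r \left(c - 3\right)^{2} + 132\right)^{2} = \left(25 \left(-2 - 3\right)^{2} + 132\right)^{2} = \left(25 \left(-5\right)^{2} + 132\right)^{2} = \left(25 \cdot 25 + 132\right)^{2} = \left(625 + 132\right)^{2} = 757^{2} = 573049$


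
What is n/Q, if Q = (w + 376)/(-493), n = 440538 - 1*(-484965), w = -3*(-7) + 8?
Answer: -152090993/135 ≈ -1.1266e+6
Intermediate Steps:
w = 29 (w = 21 + 8 = 29)
n = 925503 (n = 440538 + 484965 = 925503)
Q = -405/493 (Q = (29 + 376)/(-493) = 405*(-1/493) = -405/493 ≈ -0.82150)
n/Q = 925503/(-405/493) = 925503*(-493/405) = -152090993/135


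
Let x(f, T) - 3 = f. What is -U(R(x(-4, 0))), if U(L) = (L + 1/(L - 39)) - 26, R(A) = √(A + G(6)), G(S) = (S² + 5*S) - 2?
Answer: 12649/486 - 1457*√7/486 ≈ 18.095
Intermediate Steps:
G(S) = -2 + S² + 5*S
x(f, T) = 3 + f
R(A) = √(64 + A) (R(A) = √(A + (-2 + 6² + 5*6)) = √(A + (-2 + 36 + 30)) = √(A + 64) = √(64 + A))
U(L) = -26 + L + 1/(-39 + L) (U(L) = (L + 1/(-39 + L)) - 26 = -26 + L + 1/(-39 + L))
-U(R(x(-4, 0))) = -(1015 + (√(64 + (3 - 4)))² - 65*√(64 + (3 - 4)))/(-39 + √(64 + (3 - 4))) = -(1015 + (√(64 - 1))² - 65*√(64 - 1))/(-39 + √(64 - 1)) = -(1015 + (√63)² - 195*√7)/(-39 + √63) = -(1015 + (3*√7)² - 195*√7)/(-39 + 3*√7) = -(1015 + 63 - 195*√7)/(-39 + 3*√7) = -(1078 - 195*√7)/(-39 + 3*√7)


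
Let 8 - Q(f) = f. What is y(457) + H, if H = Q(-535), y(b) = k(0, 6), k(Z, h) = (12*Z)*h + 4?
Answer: 547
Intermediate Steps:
k(Z, h) = 4 + 12*Z*h (k(Z, h) = 12*Z*h + 4 = 4 + 12*Z*h)
y(b) = 4 (y(b) = 4 + 12*0*6 = 4 + 0 = 4)
Q(f) = 8 - f
H = 543 (H = 8 - 1*(-535) = 8 + 535 = 543)
y(457) + H = 4 + 543 = 547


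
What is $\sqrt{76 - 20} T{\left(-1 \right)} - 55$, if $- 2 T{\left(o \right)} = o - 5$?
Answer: $-55 + 6 \sqrt{14} \approx -32.55$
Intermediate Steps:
$T{\left(o \right)} = \frac{5}{2} - \frac{o}{2}$ ($T{\left(o \right)} = - \frac{o - 5}{2} = - \frac{-5 + o}{2} = \frac{5}{2} - \frac{o}{2}$)
$\sqrt{76 - 20} T{\left(-1 \right)} - 55 = \sqrt{76 - 20} \left(\frac{5}{2} - - \frac{1}{2}\right) - 55 = \sqrt{56} \left(\frac{5}{2} + \frac{1}{2}\right) - 55 = 2 \sqrt{14} \cdot 3 - 55 = 6 \sqrt{14} - 55 = -55 + 6 \sqrt{14}$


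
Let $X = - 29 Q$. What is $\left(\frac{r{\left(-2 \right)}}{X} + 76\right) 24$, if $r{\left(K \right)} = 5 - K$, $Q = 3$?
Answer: $\frac{52840}{29} \approx 1822.1$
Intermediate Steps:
$X = -87$ ($X = \left(-29\right) 3 = -87$)
$\left(\frac{r{\left(-2 \right)}}{X} + 76\right) 24 = \left(\frac{5 - -2}{-87} + 76\right) 24 = \left(\left(5 + 2\right) \left(- \frac{1}{87}\right) + 76\right) 24 = \left(7 \left(- \frac{1}{87}\right) + 76\right) 24 = \left(- \frac{7}{87} + 76\right) 24 = \frac{6605}{87} \cdot 24 = \frac{52840}{29}$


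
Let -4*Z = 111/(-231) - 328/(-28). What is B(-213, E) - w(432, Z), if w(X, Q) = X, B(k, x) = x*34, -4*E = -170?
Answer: 1013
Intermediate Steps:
Z = -865/308 (Z = -(111/(-231) - 328/(-28))/4 = -(111*(-1/231) - 328*(-1/28))/4 = -(-37/77 + 82/7)/4 = -¼*865/77 = -865/308 ≈ -2.8084)
E = 85/2 (E = -¼*(-170) = 85/2 ≈ 42.500)
B(k, x) = 34*x
B(-213, E) - w(432, Z) = 34*(85/2) - 1*432 = 1445 - 432 = 1013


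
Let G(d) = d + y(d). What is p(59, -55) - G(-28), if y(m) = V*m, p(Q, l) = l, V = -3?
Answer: -111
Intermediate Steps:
y(m) = -3*m
G(d) = -2*d (G(d) = d - 3*d = -2*d)
p(59, -55) - G(-28) = -55 - (-2)*(-28) = -55 - 1*56 = -55 - 56 = -111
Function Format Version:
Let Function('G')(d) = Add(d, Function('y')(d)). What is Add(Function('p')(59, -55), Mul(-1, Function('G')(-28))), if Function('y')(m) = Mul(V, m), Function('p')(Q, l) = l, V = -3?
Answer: -111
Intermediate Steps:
Function('y')(m) = Mul(-3, m)
Function('G')(d) = Mul(-2, d) (Function('G')(d) = Add(d, Mul(-3, d)) = Mul(-2, d))
Add(Function('p')(59, -55), Mul(-1, Function('G')(-28))) = Add(-55, Mul(-1, Mul(-2, -28))) = Add(-55, Mul(-1, 56)) = Add(-55, -56) = -111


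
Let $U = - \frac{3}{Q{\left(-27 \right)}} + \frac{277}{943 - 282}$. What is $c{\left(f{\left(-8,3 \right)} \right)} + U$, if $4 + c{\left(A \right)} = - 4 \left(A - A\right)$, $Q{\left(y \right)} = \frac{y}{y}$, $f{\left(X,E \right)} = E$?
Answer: $- \frac{4350}{661} \approx -6.5809$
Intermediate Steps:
$Q{\left(y \right)} = 1$
$c{\left(A \right)} = -4$ ($c{\left(A \right)} = -4 - 4 \left(A - A\right) = -4 - 0 = -4 + 0 = -4$)
$U = - \frac{1706}{661}$ ($U = - \frac{3}{1} + \frac{277}{943 - 282} = \left(-3\right) 1 + \frac{277}{943 - 282} = -3 + \frac{277}{661} = - \frac{1706}{661} \approx -2.5809$)
$c{\left(f{\left(-8,3 \right)} \right)} + U = -4 - \frac{1706}{661} = - \frac{4350}{661}$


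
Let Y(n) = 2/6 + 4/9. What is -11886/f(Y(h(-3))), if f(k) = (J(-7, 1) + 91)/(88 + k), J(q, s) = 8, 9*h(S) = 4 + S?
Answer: -3165638/297 ≈ -10659.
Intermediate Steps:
h(S) = 4/9 + S/9 (h(S) = (4 + S)/9 = 4/9 + S/9)
Y(n) = 7/9 (Y(n) = 2*(⅙) + 4*(⅑) = ⅓ + 4/9 = 7/9)
f(k) = 99/(88 + k) (f(k) = (8 + 91)/(88 + k) = 99/(88 + k))
-11886/f(Y(h(-3))) = -11886/(99/(88 + 7/9)) = -11886/(99/(799/9)) = -11886/(99*(9/799)) = -11886/891/799 = -11886*799/891 = -3165638/297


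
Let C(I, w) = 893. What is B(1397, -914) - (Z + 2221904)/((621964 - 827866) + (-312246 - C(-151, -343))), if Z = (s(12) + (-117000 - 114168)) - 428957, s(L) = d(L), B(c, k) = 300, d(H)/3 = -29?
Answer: 157273992/519041 ≈ 303.01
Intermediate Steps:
d(H) = -87 (d(H) = 3*(-29) = -87)
s(L) = -87
Z = -660212 (Z = (-87 + (-117000 - 114168)) - 428957 = (-87 - 231168) - 428957 = -231255 - 428957 = -660212)
B(1397, -914) - (Z + 2221904)/((621964 - 827866) + (-312246 - C(-151, -343))) = 300 - (-660212 + 2221904)/((621964 - 827866) + (-312246 - 1*893)) = 300 - 1561692/(-205902 + (-312246 - 893)) = 300 - 1561692/(-205902 - 313139) = 300 - 1561692/(-519041) = 300 - 1561692*(-1)/519041 = 300 - 1*(-1561692/519041) = 300 + 1561692/519041 = 157273992/519041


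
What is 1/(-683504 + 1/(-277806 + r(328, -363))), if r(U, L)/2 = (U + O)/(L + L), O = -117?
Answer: -100843789/68927133157019 ≈ -1.4630e-6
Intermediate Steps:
r(U, L) = (-117 + U)/L (r(U, L) = 2*((U - 117)/(L + L)) = 2*((-117 + U)/((2*L))) = 2*((-117 + U)*(1/(2*L))) = 2*((-117 + U)/(2*L)) = (-117 + U)/L)
1/(-683504 + 1/(-277806 + r(328, -363))) = 1/(-683504 + 1/(-277806 + (-117 + 328)/(-363))) = 1/(-683504 + 1/(-277806 - 1/363*211)) = 1/(-683504 + 1/(-277806 - 211/363)) = 1/(-683504 + 1/(-100843789/363)) = 1/(-683504 - 363/100843789) = 1/(-68927133157019/100843789) = -100843789/68927133157019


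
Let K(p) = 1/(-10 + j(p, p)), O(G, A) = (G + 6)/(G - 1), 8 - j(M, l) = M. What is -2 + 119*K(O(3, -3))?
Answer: -264/13 ≈ -20.308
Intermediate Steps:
j(M, l) = 8 - M
O(G, A) = (6 + G)/(-1 + G)
K(p) = 1/(-2 - p) (K(p) = 1/(-10 + (8 - p)) = 1/(-2 - p))
-2 + 119*K(O(3, -3)) = -2 + 119*(-1/(2 + (6 + 3)/(-1 + 3))) = -2 + 119*(-1/(2 + 9/2)) = -2 + 119*(-1/13/2) = -2 + 119*(-1*2/13) = -2 + 119*(-2/13) = -2 - 238/13 = -264/13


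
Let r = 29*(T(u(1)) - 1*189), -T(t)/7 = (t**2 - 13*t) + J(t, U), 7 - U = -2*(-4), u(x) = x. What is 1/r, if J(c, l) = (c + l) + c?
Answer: -1/3248 ≈ -0.00030788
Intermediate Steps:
U = -1 (U = 7 - (-2)*(-4) = 7 - 1*8 = 7 - 8 = -1)
J(c, l) = l + 2*c
T(t) = 7 - 7*t**2 + 77*t (T(t) = -7*((t**2 - 13*t) + (-1 + 2*t)) = -7*(-1 + t**2 - 11*t) = 7 - 7*t**2 + 77*t)
r = -3248 (r = 29*((7 - 7*1**2 + 77*1) - 1*189) = 29*((7 - 7*1 + 77) - 189) = 29*((7 - 7 + 77) - 189) = 29*(77 - 189) = 29*(-112) = -3248)
1/r = 1/(-3248) = -1/3248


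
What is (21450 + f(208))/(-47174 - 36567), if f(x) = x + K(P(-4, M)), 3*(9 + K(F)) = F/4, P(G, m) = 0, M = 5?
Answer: -21649/83741 ≈ -0.25852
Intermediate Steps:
K(F) = -9 + F/12 (K(F) = -9 + (F/4)/3 = -9 + F/12)
f(x) = -9 + x (f(x) = x + (-9 + (1/12)*0) = x + (-9 + 0) = x - 9 = -9 + x)
(21450 + f(208))/(-47174 - 36567) = (21450 + (-9 + 208))/(-47174 - 36567) = (21450 + 199)/(-83741) = 21649*(-1/83741) = -21649/83741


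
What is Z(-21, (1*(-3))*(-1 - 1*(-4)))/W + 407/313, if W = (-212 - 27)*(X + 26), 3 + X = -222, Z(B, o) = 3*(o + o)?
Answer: 19340425/14886593 ≈ 1.2992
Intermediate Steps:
Z(B, o) = 6*o (Z(B, o) = 3*(2*o) = 6*o)
X = -225 (X = -3 - 222 = -225)
W = 47561 (W = (-212 - 27)*(-225 + 26) = -239*(-199) = 47561)
Z(-21, (1*(-3))*(-1 - 1*(-4)))/W + 407/313 = (6*((1*(-3))*(-1 - 1*(-4))))/47561 + 407/313 = (6*(-3*(-1 + 4)))*(1/47561) + 407*(1/313) = (6*(-3*3))*(1/47561) + 407/313 = (6*(-9))*(1/47561) + 407/313 = -54*1/47561 + 407/313 = -54/47561 + 407/313 = 19340425/14886593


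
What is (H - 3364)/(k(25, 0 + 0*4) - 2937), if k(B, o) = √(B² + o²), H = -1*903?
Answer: 4267/2912 ≈ 1.4653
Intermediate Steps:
H = -903
(H - 3364)/(k(25, 0 + 0*4) - 2937) = (-903 - 3364)/(√(25² + (0 + 0*4)²) - 2937) = -4267/(√(625 + (0 + 0)²) - 2937) = -4267/(√(625 + 0²) - 2937) = -4267/(√(625 + 0) - 2937) = -4267/(√625 - 2937) = -4267/(25 - 2937) = -4267/(-2912) = -4267*(-1/2912) = 4267/2912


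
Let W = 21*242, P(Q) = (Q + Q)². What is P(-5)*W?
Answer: 508200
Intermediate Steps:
P(Q) = 4*Q² (P(Q) = (2*Q)² = 4*Q²)
W = 5082
P(-5)*W = (4*(-5)²)*5082 = (4*25)*5082 = 100*5082 = 508200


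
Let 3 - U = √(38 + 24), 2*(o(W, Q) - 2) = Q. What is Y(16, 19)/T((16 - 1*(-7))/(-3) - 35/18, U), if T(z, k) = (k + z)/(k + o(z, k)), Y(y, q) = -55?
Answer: -2423025/5927 + 292545*√62/5927 ≈ -20.166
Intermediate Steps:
o(W, Q) = 2 + Q/2
U = 3 - √62 (U = 3 - √(38 + 24) = 3 - √62 ≈ -4.8740)
T(z, k) = (k + z)/(2 + 3*k/2) (T(z, k) = (k + z)/(k + (2 + k/2)) = (k + z)/(2 + 3*k/2))
Y(16, 19)/T((16 - 1*(-7))/(-3) - 35/18, U) = -55*(4 + 3*(3 - √62))/(2*((3 - √62) + ((16 - 1*(-7))/(-3) - 35/18))) = -55*(4 + (9 - 3*√62))/(2*((3 - √62) + ((16 + 7)*(-⅓) - 35*1/18))) = -55*(13 - 3*√62)/(2*((3 - √62) + (23*(-⅓) - 35/18))) = -55*(13 - 3*√62)/(2*((3 - √62) + (-23/3 - 35/18))) = -55*(13 - 3*√62)/(2*((3 - √62) - 173/18)) = -55*(13 - 3*√62)/(2*(-119/18 - √62))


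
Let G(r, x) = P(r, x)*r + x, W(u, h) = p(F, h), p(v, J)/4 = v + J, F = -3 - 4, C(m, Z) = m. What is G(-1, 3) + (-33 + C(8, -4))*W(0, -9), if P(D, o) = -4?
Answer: 1607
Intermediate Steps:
F = -7
p(v, J) = 4*J + 4*v (p(v, J) = 4*(v + J) = 4*(J + v) = 4*J + 4*v)
W(u, h) = -28 + 4*h (W(u, h) = 4*h + 4*(-7) = 4*h - 28 = -28 + 4*h)
G(r, x) = x - 4*r (G(r, x) = -4*r + x = x - 4*r)
G(-1, 3) + (-33 + C(8, -4))*W(0, -9) = (3 - 4*(-1)) + (-33 + 8)*(-28 + 4*(-9)) = (3 + 4) - 25*(-28 - 36) = 7 - 25*(-64) = 7 + 1600 = 1607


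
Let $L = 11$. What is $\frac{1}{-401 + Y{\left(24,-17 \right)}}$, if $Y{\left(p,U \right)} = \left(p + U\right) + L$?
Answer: $- \frac{1}{383} \approx -0.002611$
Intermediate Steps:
$Y{\left(p,U \right)} = 11 + U + p$ ($Y{\left(p,U \right)} = \left(p + U\right) + 11 = \left(U + p\right) + 11 = 11 + U + p$)
$\frac{1}{-401 + Y{\left(24,-17 \right)}} = \frac{1}{-401 + \left(11 - 17 + 24\right)} = \frac{1}{-401 + 18} = \frac{1}{-383} = - \frac{1}{383}$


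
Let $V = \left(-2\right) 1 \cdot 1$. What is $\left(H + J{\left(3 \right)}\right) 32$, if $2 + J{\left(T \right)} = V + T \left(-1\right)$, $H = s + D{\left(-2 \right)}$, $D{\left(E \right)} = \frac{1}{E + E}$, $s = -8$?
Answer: $-488$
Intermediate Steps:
$V = -2$ ($V = \left(-2\right) 1 = -2$)
$D{\left(E \right)} = \frac{1}{2 E}$
$H = - \frac{33}{4}$ ($H = -8 + \frac{1}{2 \left(-2\right)} = -8 + \frac{1}{2} \left(- \frac{1}{2}\right) = -8 - \frac{1}{4} = - \frac{33}{4} \approx -8.25$)
$J{\left(T \right)} = -4 - T$ ($J{\left(T \right)} = -2 + \left(-2 + T \left(-1\right)\right) = -2 - \left(2 + T\right) = -4 - T$)
$\left(H + J{\left(3 \right)}\right) 32 = \left(- \frac{33}{4} - 7\right) 32 = \left(- \frac{61}{4}\right) 32 = -488$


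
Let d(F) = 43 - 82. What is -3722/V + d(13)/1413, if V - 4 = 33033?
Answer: -2182543/15560427 ≈ -0.14026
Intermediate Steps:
V = 33037 (V = 4 + 33033 = 33037)
d(F) = -39
-3722/V + d(13)/1413 = -3722/33037 - 39/1413 = -3722*1/33037 - 39*1/1413 = -3722/33037 - 13/471 = -2182543/15560427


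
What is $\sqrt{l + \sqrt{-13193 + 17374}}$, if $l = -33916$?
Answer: $\sqrt{-33916 + \sqrt{4181}} \approx 183.99 i$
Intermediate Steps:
$\sqrt{l + \sqrt{-13193 + 17374}} = \sqrt{-33916 + \sqrt{-13193 + 17374}} = \sqrt{-33916 + \sqrt{4181}}$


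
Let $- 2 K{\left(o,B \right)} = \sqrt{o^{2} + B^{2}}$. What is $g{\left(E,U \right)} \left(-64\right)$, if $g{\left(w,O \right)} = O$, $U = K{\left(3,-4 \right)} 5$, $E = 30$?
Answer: $800$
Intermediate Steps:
$K{\left(o,B \right)} = - \frac{\sqrt{B^{2} + o^{2}}}{2}$ ($K{\left(o,B \right)} = - \frac{\sqrt{o^{2} + B^{2}}}{2} = - \frac{\sqrt{B^{2} + o^{2}}}{2}$)
$U = - \frac{25}{2}$ ($U = - \frac{\sqrt{\left(-4\right)^{2} + 3^{2}}}{2} \cdot 5 = - \frac{\sqrt{16 + 9}}{2} \cdot 5 = - \frac{\sqrt{25}}{2} \cdot 5 = \left(- \frac{1}{2}\right) 5 \cdot 5 = \left(- \frac{5}{2}\right) 5 = - \frac{25}{2} \approx -12.5$)
$g{\left(E,U \right)} \left(-64\right) = \left(- \frac{25}{2}\right) \left(-64\right) = 800$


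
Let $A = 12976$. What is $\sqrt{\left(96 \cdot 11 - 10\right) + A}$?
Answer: $3 \sqrt{1558} \approx 118.41$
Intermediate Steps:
$\sqrt{\left(96 \cdot 11 - 10\right) + A} = \sqrt{\left(96 \cdot 11 - 10\right) + 12976} = \sqrt{\left(1056 - 10\right) + 12976} = \sqrt{1046 + 12976} = \sqrt{14022} = 3 \sqrt{1558}$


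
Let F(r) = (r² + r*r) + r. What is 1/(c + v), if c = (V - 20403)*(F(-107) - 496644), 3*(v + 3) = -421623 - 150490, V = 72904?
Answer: -3/74633841181 ≈ -4.0196e-11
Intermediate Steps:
F(r) = r + 2*r² (F(r) = (r² + r²) + r = 2*r² + r = r + 2*r²)
v = -572122/3 (v = -3 + (-421623 - 150490)/3 = -3 + (⅓)*(-572113) = -3 - 572113/3 = -572122/3 ≈ -1.9071e+5)
c = -24877756353 (c = (72904 - 20403)*(-107*(1 + 2*(-107)) - 496644) = 52501*(-107*(1 - 214) - 496644) = 52501*(-107*(-213) - 496644) = 52501*(22791 - 496644) = 52501*(-473853) = -24877756353)
1/(c + v) = 1/(-24877756353 - 572122/3) = 1/(-74633841181/3) = -3/74633841181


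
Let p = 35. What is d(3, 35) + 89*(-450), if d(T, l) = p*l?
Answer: -38825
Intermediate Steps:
d(T, l) = 35*l
d(3, 35) + 89*(-450) = 35*35 + 89*(-450) = 1225 - 40050 = -38825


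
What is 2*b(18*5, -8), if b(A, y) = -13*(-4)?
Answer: 104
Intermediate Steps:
b(A, y) = 52
2*b(18*5, -8) = 2*52 = 104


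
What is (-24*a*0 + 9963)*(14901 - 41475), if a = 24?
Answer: -264756762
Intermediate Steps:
(-24*a*0 + 9963)*(14901 - 41475) = (-24*24*0 + 9963)*(14901 - 41475) = (-576*0 + 9963)*(-26574) = (0 + 9963)*(-26574) = 9963*(-26574) = -264756762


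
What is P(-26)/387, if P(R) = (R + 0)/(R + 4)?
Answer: 13/4257 ≈ 0.0030538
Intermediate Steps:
P(R) = R/(4 + R)
P(-26)/387 = -26/(4 - 26)/387 = -26/(-22)*(1/387) = -26*(-1/22)*(1/387) = (13/11)*(1/387) = 13/4257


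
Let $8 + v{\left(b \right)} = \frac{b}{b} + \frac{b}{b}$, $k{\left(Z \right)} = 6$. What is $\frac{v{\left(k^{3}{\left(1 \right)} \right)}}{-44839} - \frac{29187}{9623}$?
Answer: $- \frac{1308658155}{431485697} \approx -3.0329$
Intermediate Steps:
$v{\left(b \right)} = -6$ ($v{\left(b \right)} = -8 + \left(\frac{b}{b} + \frac{b}{b}\right) = -8 + \left(1 + 1\right) = -8 + 2 = -6$)
$\frac{v{\left(k^{3}{\left(1 \right)} \right)}}{-44839} - \frac{29187}{9623} = - \frac{6}{-44839} - \frac{29187}{9623} = \left(-6\right) \left(- \frac{1}{44839}\right) - \frac{29187}{9623} = \frac{6}{44839} - \frac{29187}{9623} = - \frac{1308658155}{431485697}$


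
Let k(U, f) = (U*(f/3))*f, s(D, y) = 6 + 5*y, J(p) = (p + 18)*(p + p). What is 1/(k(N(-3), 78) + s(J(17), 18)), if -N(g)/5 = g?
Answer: 1/30516 ≈ 3.2770e-5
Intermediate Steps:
N(g) = -5*g
J(p) = 2*p*(18 + p) (J(p) = (18 + p)*(2*p) = 2*p*(18 + p))
k(U, f) = U*f**2/3 (k(U, f) = (U*(f*(1/3)))*f = (U*(f/3))*f = (U*f/3)*f = U*f**2/3)
1/(k(N(-3), 78) + s(J(17), 18)) = 1/((1/3)*(-5*(-3))*78**2 + (6 + 5*18)) = 1/((1/3)*15*6084 + (6 + 90)) = 1/(30420 + 96) = 1/30516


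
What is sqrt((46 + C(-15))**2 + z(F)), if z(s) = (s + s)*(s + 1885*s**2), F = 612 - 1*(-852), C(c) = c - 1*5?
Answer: 2*sqrt(2957363758537) ≈ 3.4394e+6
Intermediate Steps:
C(c) = -5 + c (C(c) = c - 5 = -5 + c)
F = 1464 (F = 612 + 852 = 1464)
z(s) = 2*s*(s + 1885*s**2) (z(s) = (2*s)*(s + 1885*s**2) = 2*s*(s + 1885*s**2))
sqrt((46 + C(-15))**2 + z(F)) = sqrt((46 + (-5 - 15))**2 + 1464**2*(2 + 3770*1464)) = sqrt((46 - 20)**2 + 2143296*(2 + 5519280)) = sqrt(26**2 + 2143296*5519282) = sqrt(676 + 11829455033472) = sqrt(11829455034148) = 2*sqrt(2957363758537)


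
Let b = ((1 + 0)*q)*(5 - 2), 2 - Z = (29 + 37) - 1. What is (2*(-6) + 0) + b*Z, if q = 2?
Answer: -390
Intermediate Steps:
Z = -63 (Z = 2 - ((29 + 37) - 1) = 2 - (66 - 1) = 2 - 1*65 = 2 - 65 = -63)
b = 6 (b = ((1 + 0)*2)*(5 - 2) = (1*2)*3 = 2*3 = 6)
(2*(-6) + 0) + b*Z = (2*(-6) + 0) + 6*(-63) = (-12 + 0) - 378 = -12 - 378 = -390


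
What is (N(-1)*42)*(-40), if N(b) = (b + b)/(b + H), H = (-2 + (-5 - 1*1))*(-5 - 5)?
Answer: 3360/79 ≈ 42.532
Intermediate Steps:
H = 80 (H = (-2 + (-5 - 1))*(-10) = (-2 - 6)*(-10) = -8*(-10) = 80)
N(b) = 2*b/(80 + b) (N(b) = (b + b)/(b + 80) = (2*b)/(80 + b) = 2*b/(80 + b))
(N(-1)*42)*(-40) = ((2*(-1)/(80 - 1))*42)*(-40) = ((2*(-1)/79)*42)*(-40) = ((2*(-1)*(1/79))*42)*(-40) = -2/79*42*(-40) = -84/79*(-40) = 3360/79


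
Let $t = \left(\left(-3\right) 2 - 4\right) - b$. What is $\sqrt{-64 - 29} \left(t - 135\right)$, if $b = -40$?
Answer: $- 105 i \sqrt{93} \approx - 1012.6 i$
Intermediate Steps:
$t = 30$ ($t = \left(\left(-3\right) 2 - 4\right) - -40 = \left(-6 - 4\right) + 40 = -10 + 40 = 30$)
$\sqrt{-64 - 29} \left(t - 135\right) = \sqrt{-64 - 29} \left(30 - 135\right) = \sqrt{-93} \left(-105\right) = i \sqrt{93} \left(-105\right) = - 105 i \sqrt{93}$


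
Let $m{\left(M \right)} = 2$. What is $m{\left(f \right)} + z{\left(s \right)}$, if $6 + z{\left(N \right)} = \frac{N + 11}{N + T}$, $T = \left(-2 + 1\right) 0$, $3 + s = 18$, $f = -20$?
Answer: $- \frac{34}{15} \approx -2.2667$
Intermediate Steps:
$s = 15$ ($s = -3 + 18 = 15$)
$T = 0$ ($T = \left(-1\right) 0 = 0$)
$z{\left(N \right)} = -6 + \frac{11 + N}{N}$ ($z{\left(N \right)} = -6 + \frac{N + 11}{N + 0} = -6 + \frac{11 + N}{N}$)
$m{\left(f \right)} + z{\left(s \right)} = 2 - \left(5 - \frac{11}{15}\right) = 2 + \left(-5 + 11 \cdot \frac{1}{15}\right) = 2 + \left(-5 + \frac{11}{15}\right) = 2 - \frac{64}{15} = - \frac{34}{15}$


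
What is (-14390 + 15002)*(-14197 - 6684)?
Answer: -12779172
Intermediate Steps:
(-14390 + 15002)*(-14197 - 6684) = 612*(-20881) = -12779172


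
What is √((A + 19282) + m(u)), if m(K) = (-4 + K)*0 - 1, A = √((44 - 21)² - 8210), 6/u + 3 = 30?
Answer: √(19281 + I*√7681) ≈ 138.86 + 0.3156*I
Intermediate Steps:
u = 2/9 (u = 6/(-3 + 30) = 6/27 = 6*(1/27) = 2/9 ≈ 0.22222)
A = I*√7681 (A = √(23² - 8210) = √(529 - 8210) = √(-7681) = I*√7681 ≈ 87.641*I)
m(K) = -1 (m(K) = 0 - 1 = -1)
√((A + 19282) + m(u)) = √((I*√7681 + 19282) - 1) = √((19282 + I*√7681) - 1) = √(19281 + I*√7681)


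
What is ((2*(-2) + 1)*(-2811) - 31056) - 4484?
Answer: -27107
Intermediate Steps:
((2*(-2) + 1)*(-2811) - 31056) - 4484 = ((-4 + 1)*(-2811) - 31056) - 4484 = (-3*(-2811) - 31056) - 4484 = (8433 - 31056) - 4484 = -22623 - 4484 = -27107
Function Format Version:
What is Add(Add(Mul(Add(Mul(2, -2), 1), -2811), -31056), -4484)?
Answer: -27107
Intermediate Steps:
Add(Add(Mul(Add(Mul(2, -2), 1), -2811), -31056), -4484) = Add(Add(Mul(Add(-4, 1), -2811), -31056), -4484) = Add(Add(Mul(-3, -2811), -31056), -4484) = Add(Add(8433, -31056), -4484) = Add(-22623, -4484) = -27107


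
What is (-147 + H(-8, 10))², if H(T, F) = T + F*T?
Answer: 55225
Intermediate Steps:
(-147 + H(-8, 10))² = (-147 - 8*(1 + 10))² = (-147 - 8*11)² = (-147 - 88)² = (-235)² = 55225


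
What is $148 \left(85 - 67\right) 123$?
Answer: $327672$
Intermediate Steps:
$148 \left(85 - 67\right) 123 = 148 \cdot 18 \cdot 123 = 2664 \cdot 123 = 327672$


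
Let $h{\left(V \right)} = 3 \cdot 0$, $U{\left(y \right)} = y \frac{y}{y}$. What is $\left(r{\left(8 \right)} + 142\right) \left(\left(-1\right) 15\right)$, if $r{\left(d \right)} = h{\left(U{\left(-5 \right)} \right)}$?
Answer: $-2130$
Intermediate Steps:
$U{\left(y \right)} = y$ ($U{\left(y \right)} = y 1 = y$)
$h{\left(V \right)} = 0$
$r{\left(d \right)} = 0$
$\left(r{\left(8 \right)} + 142\right) \left(\left(-1\right) 15\right) = \left(0 + 142\right) \left(\left(-1\right) 15\right) = 142 \left(-15\right) = -2130$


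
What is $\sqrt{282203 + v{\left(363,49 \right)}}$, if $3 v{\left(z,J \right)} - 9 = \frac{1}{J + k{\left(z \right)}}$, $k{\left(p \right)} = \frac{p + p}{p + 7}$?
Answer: $\frac{\sqrt{56440118765919}}{14142} \approx 531.23$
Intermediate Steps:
$k{\left(p \right)} = \frac{2 p}{7 + p}$
$v{\left(z,J \right)} = 3 + \frac{1}{3 \left(J + \frac{2 z}{7 + z}\right)}$
$\sqrt{282203 + v{\left(363,49 \right)}} = \sqrt{282203 + \frac{18 \cdot 363 + \left(1 + 9 \cdot 49\right) \left(7 + 363\right)}{3 \left(2 \cdot 363 + 49 \left(7 + 363\right)\right)}} = \sqrt{282203 + \frac{6534 + \left(1 + 441\right) 370}{3 \left(726 + 49 \cdot 370\right)}} = \sqrt{282203 + \frac{6534 + 442 \cdot 370}{3 \left(726 + 18130\right)}} = \sqrt{282203 + \frac{6534 + 163540}{3 \cdot 18856}} = \sqrt{282203 + \frac{1}{3} \cdot \frac{1}{18856} \cdot 170074} = \sqrt{282203 + \frac{85037}{28284}} = \sqrt{\frac{7981914689}{28284}} = \frac{\sqrt{56440118765919}}{14142}$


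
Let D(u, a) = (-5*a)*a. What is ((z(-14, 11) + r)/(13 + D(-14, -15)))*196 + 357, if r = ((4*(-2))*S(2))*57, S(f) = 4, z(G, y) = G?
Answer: 94654/139 ≈ 680.96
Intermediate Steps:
D(u, a) = -5*a²
r = -1824 (r = ((4*(-2))*4)*57 = -8*4*57 = -32*57 = -1824)
((z(-14, 11) + r)/(13 + D(-14, -15)))*196 + 357 = ((-14 - 1824)/(13 - 5*(-15)²))*196 + 357 = -1838/(13 - 5*225)*196 + 357 = -1838/(13 - 1125)*196 + 357 = -1838/(-1112)*196 + 357 = -1838*(-1/1112)*196 + 357 = (919/556)*196 + 357 = 45031/139 + 357 = 94654/139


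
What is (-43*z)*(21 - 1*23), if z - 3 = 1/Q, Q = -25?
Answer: 6364/25 ≈ 254.56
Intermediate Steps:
z = 74/25 (z = 3 + 1/(-25) = 3 - 1/25 = 74/25 ≈ 2.9600)
(-43*z)*(21 - 1*23) = (-43*74/25)*(21 - 1*23) = -3182*(21 - 23)/25 = -3182/25*(-2) = 6364/25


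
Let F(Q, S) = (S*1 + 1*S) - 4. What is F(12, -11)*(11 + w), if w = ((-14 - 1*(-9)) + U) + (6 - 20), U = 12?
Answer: -104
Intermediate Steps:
w = -7 (w = ((-14 - 1*(-9)) + 12) + (6 - 20) = ((-14 + 9) + 12) - 14 = (-5 + 12) - 14 = 7 - 14 = -7)
F(Q, S) = -4 + 2*S (F(Q, S) = (S + S) - 4 = 2*S - 4 = -4 + 2*S)
F(12, -11)*(11 + w) = (-4 + 2*(-11))*(11 - 7) = (-4 - 22)*4 = -26*4 = -104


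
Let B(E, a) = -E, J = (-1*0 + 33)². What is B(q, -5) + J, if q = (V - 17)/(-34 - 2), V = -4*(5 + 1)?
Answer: 39163/36 ≈ 1087.9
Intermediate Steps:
J = 1089 (J = (0 + 33)² = 33² = 1089)
V = -24 (V = -4*6 = -24)
q = 41/36 (q = (-24 - 17)/(-34 - 2) = -41/(-36) = -41*(-1/36) = 41/36 ≈ 1.1389)
B(q, -5) + J = -1*41/36 + 1089 = -41/36 + 1089 = 39163/36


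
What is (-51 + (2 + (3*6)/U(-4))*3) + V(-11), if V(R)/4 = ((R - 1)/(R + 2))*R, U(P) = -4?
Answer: -703/6 ≈ -117.17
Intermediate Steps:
V(R) = 4*R*(-1 + R)/(2 + R) (V(R) = 4*(((R - 1)/(R + 2))*R) = 4*(((-1 + R)/(2 + R))*R) = 4*(R*(-1 + R)/(2 + R)) = 4*R*(-1 + R)/(2 + R))
(-51 + (2 + (3*6)/U(-4))*3) + V(-11) = (-51 + (2 + (3*6)/(-4))*3) + 4*(-11)*(-1 - 11)/(2 - 11) = (-51 + (2 + 18*(-¼))*3) + 4*(-11)*(-12)/(-9) = (-51 + (2 - 9/2)*3) + 4*(-11)*(-⅑)*(-12) = (-51 - 5/2*3) - 176/3 = (-51 - 15/2) - 176/3 = -117/2 - 176/3 = -703/6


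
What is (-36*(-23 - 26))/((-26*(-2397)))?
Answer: 294/10387 ≈ 0.028305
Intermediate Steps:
(-36*(-23 - 26))/((-26*(-2397))) = -36*(-49)/62322 = 1764*(1/62322) = 294/10387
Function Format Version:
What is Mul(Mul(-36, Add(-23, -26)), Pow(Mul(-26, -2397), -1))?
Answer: Rational(294, 10387) ≈ 0.028305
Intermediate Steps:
Mul(Mul(-36, Add(-23, -26)), Pow(Mul(-26, -2397), -1)) = Mul(Mul(-36, -49), Pow(62322, -1)) = Mul(1764, Rational(1, 62322)) = Rational(294, 10387)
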